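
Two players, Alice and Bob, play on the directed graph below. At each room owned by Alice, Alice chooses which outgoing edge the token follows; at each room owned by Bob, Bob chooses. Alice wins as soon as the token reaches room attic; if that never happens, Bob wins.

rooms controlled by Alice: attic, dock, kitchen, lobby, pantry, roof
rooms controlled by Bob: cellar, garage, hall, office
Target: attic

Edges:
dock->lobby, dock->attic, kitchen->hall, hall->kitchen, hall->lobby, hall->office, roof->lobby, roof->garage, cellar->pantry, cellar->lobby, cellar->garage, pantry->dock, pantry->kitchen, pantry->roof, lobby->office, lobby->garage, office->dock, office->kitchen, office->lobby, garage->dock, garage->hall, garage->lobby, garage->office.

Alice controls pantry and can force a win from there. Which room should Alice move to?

A0 = {attic}
A1: add {dock} — dock (Alice) has dock→attic.
A2: add {pantry} — pantry (Alice) has pantry→dock.
A3 = A2; e.g. kitchen (Alice) has no edge into A2. Fixed point.
From pantry, successor dock is in the attractor (rank 1); the other successors kitchen, roof are not.

dock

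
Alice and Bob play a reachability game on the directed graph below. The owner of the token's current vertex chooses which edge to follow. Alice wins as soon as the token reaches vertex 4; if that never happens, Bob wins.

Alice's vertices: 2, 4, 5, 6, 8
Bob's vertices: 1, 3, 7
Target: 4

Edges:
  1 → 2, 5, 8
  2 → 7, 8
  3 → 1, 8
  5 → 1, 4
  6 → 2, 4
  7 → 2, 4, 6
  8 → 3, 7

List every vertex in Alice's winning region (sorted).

A0 = {4}
A1: add {5, 6} — 5 (Alice) has 5→4; 6 (Alice) has 6→4.
A2 = A1; e.g. 1 (Bob) can still go to 2. Fixed point.
Alice's winning region = {4, 5, 6}.

4, 5, 6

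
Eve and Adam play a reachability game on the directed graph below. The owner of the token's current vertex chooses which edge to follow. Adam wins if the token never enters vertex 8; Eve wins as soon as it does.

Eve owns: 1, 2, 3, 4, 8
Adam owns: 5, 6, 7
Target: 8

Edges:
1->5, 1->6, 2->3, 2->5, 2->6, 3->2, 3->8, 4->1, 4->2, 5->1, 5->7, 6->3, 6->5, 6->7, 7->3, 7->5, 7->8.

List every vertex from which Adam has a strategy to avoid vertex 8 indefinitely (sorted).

A0 = {8}
A1: add {3} — 3 (Eve) has 3→8.
A2: add {2} — 2 (Eve) has 2→3.
A3: add {4} — 4 (Eve) has 4→2.
A4 = A3; e.g. 1 (Eve) has no edge into A3. Fixed point.
Eve's attractor = {2, 3, 4, 8}; Adam avoids the target exactly from the complement.

1, 5, 6, 7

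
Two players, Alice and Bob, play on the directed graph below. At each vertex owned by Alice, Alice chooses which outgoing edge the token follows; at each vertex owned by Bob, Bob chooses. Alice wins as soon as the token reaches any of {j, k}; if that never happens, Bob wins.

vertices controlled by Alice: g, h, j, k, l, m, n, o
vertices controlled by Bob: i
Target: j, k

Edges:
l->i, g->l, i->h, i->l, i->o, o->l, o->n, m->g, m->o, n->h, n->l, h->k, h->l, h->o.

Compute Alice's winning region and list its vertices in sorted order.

A0 = {j, k}
A1: add {h} — h (Alice) has h→k.
A2: add {n} — n (Alice) has n→h.
A3: add {o} — o (Alice) has o→n.
A4: add {m} — m (Alice) has m→o.
A5 = A4; e.g. g (Alice) has no edge into A4. Fixed point.
Alice's winning region = {h, j, k, m, n, o}.

h, j, k, m, n, o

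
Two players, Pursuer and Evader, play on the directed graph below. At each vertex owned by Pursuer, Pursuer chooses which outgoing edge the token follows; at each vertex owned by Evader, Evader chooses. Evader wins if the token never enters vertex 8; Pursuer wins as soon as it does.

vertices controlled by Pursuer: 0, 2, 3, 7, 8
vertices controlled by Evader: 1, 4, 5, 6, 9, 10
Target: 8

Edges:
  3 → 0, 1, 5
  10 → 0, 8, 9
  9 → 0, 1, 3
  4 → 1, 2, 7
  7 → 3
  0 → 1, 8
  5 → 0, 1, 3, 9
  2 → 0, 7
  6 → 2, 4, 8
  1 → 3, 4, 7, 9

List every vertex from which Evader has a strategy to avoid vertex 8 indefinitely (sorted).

1, 4, 5, 6, 9, 10

A0 = {8}
A1: add {0} — 0 (Pursuer) has 0→8.
A2: add {2, 3} — 2 (Pursuer) has 2→0; 3 (Pursuer) has 3→0.
A3: add {7} — 7 (Pursuer) has 7→3.
A4 = A3; e.g. 1 (Evader) can still go to 4. Fixed point.
Pursuer's attractor = {0, 2, 3, 7, 8}; Evader avoids the target exactly from the complement.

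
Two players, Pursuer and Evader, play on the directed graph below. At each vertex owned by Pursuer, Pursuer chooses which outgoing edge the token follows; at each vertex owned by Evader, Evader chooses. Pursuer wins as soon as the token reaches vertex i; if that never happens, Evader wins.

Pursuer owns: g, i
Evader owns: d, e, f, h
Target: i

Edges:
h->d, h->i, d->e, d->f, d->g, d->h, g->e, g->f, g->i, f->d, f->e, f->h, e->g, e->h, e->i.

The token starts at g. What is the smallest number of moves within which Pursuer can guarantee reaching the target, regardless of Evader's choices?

A0 = {i}
A1: add {g} — g (Pursuer) has g→i.
A2 = A1; e.g. d (Evader) can still go to e. Fixed point.
g enters the attractor at level 1, so Pursuer can force the target in 1 move from there.

1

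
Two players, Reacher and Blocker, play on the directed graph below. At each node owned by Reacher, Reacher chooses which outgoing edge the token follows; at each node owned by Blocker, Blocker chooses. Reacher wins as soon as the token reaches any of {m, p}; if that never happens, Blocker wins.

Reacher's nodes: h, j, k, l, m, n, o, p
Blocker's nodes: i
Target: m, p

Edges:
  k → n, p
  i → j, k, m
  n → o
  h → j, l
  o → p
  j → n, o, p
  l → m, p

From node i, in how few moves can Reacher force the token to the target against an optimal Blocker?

2

A0 = {m, p}
A1: add {j, k, l, o} — j (Reacher) has j→p; k (Reacher) has k→p; l (Reacher) has l→m; o (Reacher) has o→p.
A2: add {h, i, n} — h (Reacher) has h→j; i (Blocker): all of {j, k, m} already in; n (Reacher) has n→o.
A2 = all vertices. Fixed point.
i enters the attractor at level 2, so Reacher can force the target in 2 moves from there.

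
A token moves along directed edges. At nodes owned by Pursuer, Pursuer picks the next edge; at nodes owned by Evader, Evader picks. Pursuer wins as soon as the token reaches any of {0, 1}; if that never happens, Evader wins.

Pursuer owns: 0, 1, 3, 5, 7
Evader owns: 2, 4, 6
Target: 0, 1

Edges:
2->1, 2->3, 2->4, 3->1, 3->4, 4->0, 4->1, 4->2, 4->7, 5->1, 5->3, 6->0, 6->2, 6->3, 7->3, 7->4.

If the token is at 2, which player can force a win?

Evader

A0 = {0, 1}
A1: add {3, 5} — 3 (Pursuer) has 3→1; 5 (Pursuer) has 5→1.
A2: add {7} — 7 (Pursuer) has 7→3.
A3 = A2; e.g. 2 (Evader) can still go to 4. Fixed point.
2 never enters the attractor, so Evader can avoid the target forever.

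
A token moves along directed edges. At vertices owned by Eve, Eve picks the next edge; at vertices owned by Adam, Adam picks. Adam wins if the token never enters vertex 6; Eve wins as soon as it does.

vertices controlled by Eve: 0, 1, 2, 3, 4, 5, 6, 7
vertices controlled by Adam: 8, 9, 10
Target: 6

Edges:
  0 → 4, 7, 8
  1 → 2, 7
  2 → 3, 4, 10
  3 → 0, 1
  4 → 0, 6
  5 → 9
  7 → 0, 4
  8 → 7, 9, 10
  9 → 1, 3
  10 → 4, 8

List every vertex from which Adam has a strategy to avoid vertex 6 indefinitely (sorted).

8, 10

A0 = {6}
A1: add {4} — 4 (Eve) has 4→6.
A2: add {0, 2, 7} — 0 (Eve) has 0→4; 2 (Eve) has 2→4; 7 (Eve) has 7→4.
A3: add {1, 3} — 1 (Eve) has 1→2; 3 (Eve) has 3→0.
A4: add {9} — 9 (Adam): all of {1, 3} already in.
A5: add {5} — 5 (Eve) has 5→9.
A6 = A5; e.g. 8 (Adam) can still go to 10. Fixed point.
Eve's attractor = {0, 1, 2, 3, 4, 5, 6, 7, 9}; Adam avoids the target exactly from the complement.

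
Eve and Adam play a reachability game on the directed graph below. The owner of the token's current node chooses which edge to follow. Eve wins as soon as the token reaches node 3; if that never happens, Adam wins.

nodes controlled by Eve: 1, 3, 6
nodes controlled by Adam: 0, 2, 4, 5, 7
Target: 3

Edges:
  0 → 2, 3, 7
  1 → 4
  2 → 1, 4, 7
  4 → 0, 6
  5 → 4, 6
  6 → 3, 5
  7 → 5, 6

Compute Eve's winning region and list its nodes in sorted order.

3, 6

A0 = {3}
A1: add {6} — 6 (Eve) has 6→3.
A2 = A1; e.g. 0 (Adam) can still go to 2. Fixed point.
Eve's winning region = {3, 6}.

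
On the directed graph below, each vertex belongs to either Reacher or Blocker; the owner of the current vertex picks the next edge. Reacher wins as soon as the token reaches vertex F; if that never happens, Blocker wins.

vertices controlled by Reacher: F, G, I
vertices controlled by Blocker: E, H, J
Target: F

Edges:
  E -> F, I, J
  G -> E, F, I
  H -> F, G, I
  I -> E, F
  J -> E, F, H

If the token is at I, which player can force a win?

A0 = {F}
A1: add {G, I} — G (Reacher) has G→F; I (Reacher) has I→F.
I ∈ A1, so Reacher can force the target.

Reacher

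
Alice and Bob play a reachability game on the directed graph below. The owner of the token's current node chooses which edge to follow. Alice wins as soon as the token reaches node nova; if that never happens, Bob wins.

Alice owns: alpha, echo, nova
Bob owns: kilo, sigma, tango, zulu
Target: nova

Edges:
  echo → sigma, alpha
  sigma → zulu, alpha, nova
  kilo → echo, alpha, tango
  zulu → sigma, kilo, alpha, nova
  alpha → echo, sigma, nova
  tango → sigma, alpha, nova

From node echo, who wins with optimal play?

Alice

A0 = {nova}
A1: add {alpha} — alpha (Alice) has alpha→nova.
A2: add {echo} — echo (Alice) has echo→alpha.
A3 = A2; e.g. sigma (Bob) can still go to zulu. Fixed point.
echo ∈ A2, so Alice can force the target.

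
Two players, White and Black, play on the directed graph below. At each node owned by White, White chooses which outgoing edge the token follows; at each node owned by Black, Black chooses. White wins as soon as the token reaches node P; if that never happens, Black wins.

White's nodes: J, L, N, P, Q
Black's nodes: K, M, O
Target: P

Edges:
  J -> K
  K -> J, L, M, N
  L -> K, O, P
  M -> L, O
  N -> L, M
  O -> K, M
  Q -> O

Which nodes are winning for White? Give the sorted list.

A0 = {P}
A1: add {L} — L (White) has L→P.
A2: add {N} — N (White) has N→L.
A3 = A2; e.g. J (White) has no edge into A2. Fixed point.
White's winning region = {L, N, P}.

L, N, P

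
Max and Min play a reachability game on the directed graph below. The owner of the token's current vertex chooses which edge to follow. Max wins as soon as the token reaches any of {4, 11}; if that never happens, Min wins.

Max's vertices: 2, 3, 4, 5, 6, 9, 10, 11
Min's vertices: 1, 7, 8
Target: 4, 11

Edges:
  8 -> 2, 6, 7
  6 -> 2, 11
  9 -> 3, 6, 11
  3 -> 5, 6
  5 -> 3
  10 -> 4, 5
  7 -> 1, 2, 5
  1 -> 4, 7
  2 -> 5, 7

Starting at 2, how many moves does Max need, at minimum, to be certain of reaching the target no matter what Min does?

A0 = {4, 11}
A1: add {6, 9, 10} — 6 (Max) has 6→11; 9 (Max) has 9→11; 10 (Max) has 10→4.
A2: add {3} — 3 (Max) has 3→6.
A3: add {5} — 5 (Max) has 5→3.
A4: add {2} — 2 (Max) has 2→5.
A5 = A4; e.g. 1 (Min) can still go to 7. Fixed point.
2 enters the attractor at level 4, so Max can force the target in 4 moves from there.

4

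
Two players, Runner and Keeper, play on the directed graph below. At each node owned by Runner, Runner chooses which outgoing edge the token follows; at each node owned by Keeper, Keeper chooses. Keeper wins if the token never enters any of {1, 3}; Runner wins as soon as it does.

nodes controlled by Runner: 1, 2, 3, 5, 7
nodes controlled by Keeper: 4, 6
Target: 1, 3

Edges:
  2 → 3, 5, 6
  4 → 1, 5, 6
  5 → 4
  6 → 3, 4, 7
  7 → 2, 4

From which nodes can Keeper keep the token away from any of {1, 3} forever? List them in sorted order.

4, 5, 6

A0 = {1, 3}
A1: add {2} — 2 (Runner) has 2→3.
A2: add {7} — 7 (Runner) has 7→2.
A3 = A2; e.g. 4 (Keeper) can still go to 5. Fixed point.
Runner's attractor = {1, 2, 3, 7}; Keeper avoids the target exactly from the complement.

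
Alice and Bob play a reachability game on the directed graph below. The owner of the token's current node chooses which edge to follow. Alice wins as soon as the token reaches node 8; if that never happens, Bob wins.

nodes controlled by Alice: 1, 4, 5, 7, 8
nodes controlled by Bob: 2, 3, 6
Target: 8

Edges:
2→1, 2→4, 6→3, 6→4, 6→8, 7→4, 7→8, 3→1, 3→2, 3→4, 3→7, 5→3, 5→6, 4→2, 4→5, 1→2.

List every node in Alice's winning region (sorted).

A0 = {8}
A1: add {7} — 7 (Alice) has 7→8.
A2 = A1; e.g. 1 (Alice) has no edge into A1. Fixed point.
Alice's winning region = {7, 8}.

7, 8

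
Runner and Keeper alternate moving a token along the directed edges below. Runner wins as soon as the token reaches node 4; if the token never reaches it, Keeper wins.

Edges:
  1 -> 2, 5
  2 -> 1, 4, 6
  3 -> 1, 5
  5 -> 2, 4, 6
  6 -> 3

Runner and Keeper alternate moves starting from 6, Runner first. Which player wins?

Keeper

Track states (vertex, player-to-move).
A0 = {(4,Runner), (4,Keeper)}
A1: add {(2,Runner), (5,Runner)}.
A2: add {(1,Keeper)}.
A3: add {(3,Runner)}.
A4: add {(6,Keeper)}.
A5 = A4; e.g. (1,Runner) stays out. (6,Runner) never enters ⇒ Keeper avoids the target.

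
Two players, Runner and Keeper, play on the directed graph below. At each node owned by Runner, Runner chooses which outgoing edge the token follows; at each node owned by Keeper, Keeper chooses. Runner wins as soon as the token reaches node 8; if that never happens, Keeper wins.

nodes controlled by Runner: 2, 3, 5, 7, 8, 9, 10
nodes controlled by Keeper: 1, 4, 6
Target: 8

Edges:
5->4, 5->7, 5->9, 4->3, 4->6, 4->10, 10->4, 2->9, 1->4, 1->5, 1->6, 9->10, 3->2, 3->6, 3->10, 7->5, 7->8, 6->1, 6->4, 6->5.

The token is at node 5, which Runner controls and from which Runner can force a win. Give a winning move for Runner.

7

A0 = {8}
A1: add {7} — 7 (Runner) has 7→8.
A2: add {5} — 5 (Runner) has 5→7.
A3 = A2; e.g. 1 (Keeper) can still go to 4. Fixed point.
From 5, successor 7 is in the attractor (rank 1); the other successors 4, 9 are not.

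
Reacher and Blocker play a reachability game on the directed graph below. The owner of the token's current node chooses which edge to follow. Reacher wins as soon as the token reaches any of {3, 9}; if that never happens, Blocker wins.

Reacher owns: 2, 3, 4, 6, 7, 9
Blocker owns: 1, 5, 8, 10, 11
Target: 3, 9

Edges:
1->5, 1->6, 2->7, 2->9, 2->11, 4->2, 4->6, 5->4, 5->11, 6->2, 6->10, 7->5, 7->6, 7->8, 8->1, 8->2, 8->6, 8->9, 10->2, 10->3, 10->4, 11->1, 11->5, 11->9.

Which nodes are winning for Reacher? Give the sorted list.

A0 = {3, 9}
A1: add {2} — 2 (Reacher) has 2→9.
A2: add {4, 6} — 4 (Reacher) has 4→2; 6 (Reacher) has 6→2.
A3: add {7, 10} — 7 (Reacher) has 7→6; 10 (Blocker): all of {2, 3, 4} already in.
A4 = A3; e.g. 1 (Blocker) can still go to 5. Fixed point.
Reacher's winning region = {2, 3, 4, 6, 7, 9, 10}.

2, 3, 4, 6, 7, 9, 10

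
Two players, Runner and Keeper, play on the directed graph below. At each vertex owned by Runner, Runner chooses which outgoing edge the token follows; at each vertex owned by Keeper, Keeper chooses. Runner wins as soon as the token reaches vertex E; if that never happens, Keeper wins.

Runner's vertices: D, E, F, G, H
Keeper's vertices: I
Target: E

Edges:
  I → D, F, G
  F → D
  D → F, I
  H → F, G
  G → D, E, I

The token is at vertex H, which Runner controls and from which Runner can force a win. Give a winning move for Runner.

G

A0 = {E}
A1: add {G} — G (Runner) has G→E.
A2: add {H} — H (Runner) has H→G.
A3 = A2; e.g. D (Runner) has no edge into A2. Fixed point.
From H, successor G is in the attractor (rank 1); the other successor F is not.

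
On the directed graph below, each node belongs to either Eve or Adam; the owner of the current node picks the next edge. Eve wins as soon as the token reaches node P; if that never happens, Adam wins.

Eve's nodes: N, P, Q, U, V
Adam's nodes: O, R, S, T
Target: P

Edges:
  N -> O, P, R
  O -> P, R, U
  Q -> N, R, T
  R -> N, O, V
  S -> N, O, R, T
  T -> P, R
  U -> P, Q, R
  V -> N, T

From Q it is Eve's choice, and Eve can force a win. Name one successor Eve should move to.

A0 = {P}
A1: add {N, U} — N (Eve) has N→P; U (Eve) has U→P.
A2: add {Q, V} — Q (Eve) has Q→N; V (Eve) has V→N.
A3 = A2; e.g. O (Adam) can still go to R. Fixed point.
From Q, successor N is in the attractor (rank 1); the other successors R, T are not.

N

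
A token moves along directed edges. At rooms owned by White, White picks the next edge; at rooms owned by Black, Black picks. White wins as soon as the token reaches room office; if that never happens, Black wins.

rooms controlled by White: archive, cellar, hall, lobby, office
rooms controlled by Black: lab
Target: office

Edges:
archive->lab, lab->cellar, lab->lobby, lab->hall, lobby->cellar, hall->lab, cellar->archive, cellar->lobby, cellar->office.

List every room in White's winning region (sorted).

A0 = {office}
A1: add {cellar} — cellar (White) has cellar→office.
A2: add {lobby} — lobby (White) has lobby→cellar.
A3 = A2; e.g. archive (White) has no edge into A2. Fixed point.
White's winning region = {cellar, lobby, office}.

cellar, lobby, office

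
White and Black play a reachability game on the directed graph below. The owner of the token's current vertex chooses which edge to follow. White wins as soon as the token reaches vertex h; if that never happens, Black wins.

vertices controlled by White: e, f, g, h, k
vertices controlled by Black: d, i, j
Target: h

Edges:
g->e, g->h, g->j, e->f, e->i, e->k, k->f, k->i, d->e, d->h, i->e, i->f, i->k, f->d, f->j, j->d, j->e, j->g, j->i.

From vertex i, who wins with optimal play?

Black

A0 = {h}
A1: add {g} — g (White) has g→h.
A2 = A1; e.g. d (Black) can still go to e. Fixed point.
i never enters the attractor, so Black can avoid the target forever.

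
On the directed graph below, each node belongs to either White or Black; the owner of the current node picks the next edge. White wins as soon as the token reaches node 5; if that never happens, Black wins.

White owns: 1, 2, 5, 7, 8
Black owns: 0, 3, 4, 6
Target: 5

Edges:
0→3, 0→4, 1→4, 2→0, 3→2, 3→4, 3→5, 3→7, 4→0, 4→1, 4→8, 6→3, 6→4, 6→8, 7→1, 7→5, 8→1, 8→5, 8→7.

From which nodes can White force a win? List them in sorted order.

A0 = {5}
A1: add {7, 8} — 7 (White) has 7→5; 8 (White) has 8→5.
A2 = A1; e.g. 0 (Black) can still go to 3. Fixed point.
White's winning region = {5, 7, 8}.

5, 7, 8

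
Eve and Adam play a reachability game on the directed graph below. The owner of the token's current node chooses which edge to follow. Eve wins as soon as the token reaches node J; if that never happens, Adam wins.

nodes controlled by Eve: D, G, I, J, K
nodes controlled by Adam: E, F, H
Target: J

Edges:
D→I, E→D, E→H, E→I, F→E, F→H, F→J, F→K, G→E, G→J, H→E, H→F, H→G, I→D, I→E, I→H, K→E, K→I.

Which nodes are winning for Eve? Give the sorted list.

A0 = {J}
A1: add {G} — G (Eve) has G→J.
A2 = A1; e.g. D (Eve) has no edge into A1. Fixed point.
Eve's winning region = {G, J}.

G, J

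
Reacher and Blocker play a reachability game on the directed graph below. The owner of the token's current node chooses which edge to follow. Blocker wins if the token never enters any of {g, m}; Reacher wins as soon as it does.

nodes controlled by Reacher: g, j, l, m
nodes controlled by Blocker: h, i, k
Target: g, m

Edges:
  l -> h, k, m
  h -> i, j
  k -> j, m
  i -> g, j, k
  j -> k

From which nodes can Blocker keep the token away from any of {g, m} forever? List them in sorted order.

h, i, j, k

A0 = {g, m}
A1: add {l} — l (Reacher) has l→m.
A2 = A1; e.g. h (Blocker) can still go to i. Fixed point.
Reacher's attractor = {g, l, m}; Blocker avoids the target exactly from the complement.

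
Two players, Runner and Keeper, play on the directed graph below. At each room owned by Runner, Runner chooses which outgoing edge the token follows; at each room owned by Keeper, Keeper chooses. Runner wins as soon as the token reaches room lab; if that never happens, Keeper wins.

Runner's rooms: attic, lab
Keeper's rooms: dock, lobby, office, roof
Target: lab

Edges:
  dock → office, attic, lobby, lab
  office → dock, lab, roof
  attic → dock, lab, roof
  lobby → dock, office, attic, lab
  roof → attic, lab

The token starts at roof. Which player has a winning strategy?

A0 = {lab}
A1: add {attic} — attic (Runner) has attic→lab.
A2: add {roof} — roof (Keeper): all of {attic, lab} already in.
A3 = A2; e.g. dock (Keeper) can still go to office. Fixed point.
roof ∈ A2, so Runner can force the target.

Runner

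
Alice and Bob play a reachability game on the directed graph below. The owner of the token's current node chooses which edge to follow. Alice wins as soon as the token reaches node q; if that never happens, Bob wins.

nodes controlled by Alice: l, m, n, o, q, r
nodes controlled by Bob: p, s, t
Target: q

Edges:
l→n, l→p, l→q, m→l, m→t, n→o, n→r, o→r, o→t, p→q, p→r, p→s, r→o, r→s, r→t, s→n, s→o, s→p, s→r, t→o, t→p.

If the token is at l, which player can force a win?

Alice

A0 = {q}
A1: add {l} — l (Alice) has l→q.
l ∈ A1, so Alice can force the target.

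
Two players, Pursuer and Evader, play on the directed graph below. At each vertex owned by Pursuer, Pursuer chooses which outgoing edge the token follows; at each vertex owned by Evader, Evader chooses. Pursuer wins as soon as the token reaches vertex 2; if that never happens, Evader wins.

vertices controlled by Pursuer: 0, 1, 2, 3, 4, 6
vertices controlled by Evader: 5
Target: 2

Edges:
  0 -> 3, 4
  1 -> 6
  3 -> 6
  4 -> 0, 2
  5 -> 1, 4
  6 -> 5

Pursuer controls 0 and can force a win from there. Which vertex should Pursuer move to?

A0 = {2}
A1: add {4} — 4 (Pursuer) has 4→2.
A2: add {0} — 0 (Pursuer) has 0→4.
A3 = A2; e.g. 1 (Pursuer) has no edge into A2. Fixed point.
From 0, successor 4 is in the attractor (rank 1); the other successor 3 is not.

4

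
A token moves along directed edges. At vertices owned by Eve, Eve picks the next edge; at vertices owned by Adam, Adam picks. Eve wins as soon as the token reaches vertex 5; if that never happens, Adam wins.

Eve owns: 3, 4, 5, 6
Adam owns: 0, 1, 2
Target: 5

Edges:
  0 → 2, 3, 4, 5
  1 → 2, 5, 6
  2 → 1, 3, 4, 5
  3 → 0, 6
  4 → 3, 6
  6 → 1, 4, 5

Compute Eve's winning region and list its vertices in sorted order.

3, 4, 5, 6

A0 = {5}
A1: add {6} — 6 (Eve) has 6→5.
A2: add {3, 4} — 3 (Eve) has 3→6; 4 (Eve) has 4→6.
A3 = A2; e.g. 0 (Adam) can still go to 2. Fixed point.
Eve's winning region = {3, 4, 5, 6}.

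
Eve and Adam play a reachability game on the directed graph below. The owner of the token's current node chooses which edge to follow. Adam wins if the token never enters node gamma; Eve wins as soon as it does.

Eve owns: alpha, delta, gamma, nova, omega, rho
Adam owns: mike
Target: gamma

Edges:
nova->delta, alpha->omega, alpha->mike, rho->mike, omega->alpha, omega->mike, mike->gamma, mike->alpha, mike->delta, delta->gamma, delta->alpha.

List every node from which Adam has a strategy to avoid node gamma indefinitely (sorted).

A0 = {gamma}
A1: add {delta} — delta (Eve) has delta→gamma.
A2: add {nova} — nova (Eve) has nova→delta.
A3 = A2; e.g. alpha (Eve) has no edge into A2. Fixed point.
Eve's attractor = {delta, gamma, nova}; Adam avoids the target exactly from the complement.

alpha, mike, omega, rho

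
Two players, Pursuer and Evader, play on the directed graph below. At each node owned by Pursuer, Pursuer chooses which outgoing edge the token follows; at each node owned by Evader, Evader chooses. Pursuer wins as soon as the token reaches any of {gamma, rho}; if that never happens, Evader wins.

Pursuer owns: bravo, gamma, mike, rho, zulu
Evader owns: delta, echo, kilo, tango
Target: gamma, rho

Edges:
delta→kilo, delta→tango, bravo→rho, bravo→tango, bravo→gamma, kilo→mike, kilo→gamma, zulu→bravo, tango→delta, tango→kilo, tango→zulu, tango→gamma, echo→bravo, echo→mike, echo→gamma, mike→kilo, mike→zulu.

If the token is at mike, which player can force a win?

A0 = {gamma, rho}
A1: add {bravo} — bravo (Pursuer) has bravo→rho.
A2: add {zulu} — zulu (Pursuer) has zulu→bravo.
A3: add {mike} — mike (Pursuer) has mike→zulu.
mike ∈ A3, so Pursuer can force the target.

Pursuer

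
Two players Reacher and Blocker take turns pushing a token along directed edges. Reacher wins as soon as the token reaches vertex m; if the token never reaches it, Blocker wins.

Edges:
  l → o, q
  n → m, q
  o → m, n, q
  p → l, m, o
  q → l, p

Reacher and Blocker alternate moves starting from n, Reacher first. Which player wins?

Track states (vertex, player-to-move).
A0 = {(m,Reacher), (m,Blocker)}
A1: add {(n,Reacher), (o,Reacher), (p,Reacher)}.
(n,Reacher) ∈ A1 ⇒ Reacher forces the target.

Reacher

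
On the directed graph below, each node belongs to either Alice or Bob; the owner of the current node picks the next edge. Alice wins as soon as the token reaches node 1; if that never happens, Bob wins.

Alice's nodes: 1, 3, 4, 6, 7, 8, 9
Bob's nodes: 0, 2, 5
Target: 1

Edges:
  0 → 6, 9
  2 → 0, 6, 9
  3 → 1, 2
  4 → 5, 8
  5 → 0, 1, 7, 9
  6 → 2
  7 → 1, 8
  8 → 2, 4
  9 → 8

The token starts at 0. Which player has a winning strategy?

Bob

A0 = {1}
A1: add {3, 7} — 3 (Alice) has 3→1; 7 (Alice) has 7→1.
A2 = A1; e.g. 0 (Bob) can still go to 6. Fixed point.
0 never enters the attractor, so Bob can avoid the target forever.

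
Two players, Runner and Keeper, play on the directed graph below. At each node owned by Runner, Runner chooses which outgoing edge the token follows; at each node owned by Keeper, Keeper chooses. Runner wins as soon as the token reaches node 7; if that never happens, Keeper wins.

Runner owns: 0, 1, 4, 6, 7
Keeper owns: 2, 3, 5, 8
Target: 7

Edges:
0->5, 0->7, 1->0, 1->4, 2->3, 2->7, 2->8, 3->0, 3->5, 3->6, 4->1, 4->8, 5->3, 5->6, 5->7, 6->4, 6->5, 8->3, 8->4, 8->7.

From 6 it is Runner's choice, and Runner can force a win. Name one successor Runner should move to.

A0 = {7}
A1: add {0} — 0 (Runner) has 0→7.
A2: add {1} — 1 (Runner) has 1→0.
A3: add {4} — 4 (Runner) has 4→1.
A4: add {6} — 6 (Runner) has 6→4.
A5 = A4; e.g. 2 (Keeper) can still go to 3. Fixed point.
From 6, successor 4 is in the attractor (rank 3); the other successor 5 is not.

4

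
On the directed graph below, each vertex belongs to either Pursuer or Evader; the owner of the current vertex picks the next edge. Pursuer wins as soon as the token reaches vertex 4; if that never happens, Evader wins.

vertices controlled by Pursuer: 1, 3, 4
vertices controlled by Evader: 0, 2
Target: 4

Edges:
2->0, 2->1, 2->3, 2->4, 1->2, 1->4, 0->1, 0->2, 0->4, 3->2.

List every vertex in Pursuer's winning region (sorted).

A0 = {4}
A1: add {1} — 1 (Pursuer) has 1→4.
A2 = A1; e.g. 0 (Evader) can still go to 2. Fixed point.
Pursuer's winning region = {1, 4}.

1, 4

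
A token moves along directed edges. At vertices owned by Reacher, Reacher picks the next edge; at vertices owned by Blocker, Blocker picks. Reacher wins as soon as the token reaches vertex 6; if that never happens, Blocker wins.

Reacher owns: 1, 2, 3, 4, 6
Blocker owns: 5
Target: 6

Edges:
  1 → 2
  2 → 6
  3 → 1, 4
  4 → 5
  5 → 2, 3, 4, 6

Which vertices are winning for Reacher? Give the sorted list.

A0 = {6}
A1: add {2} — 2 (Reacher) has 2→6.
A2: add {1} — 1 (Reacher) has 1→2.
A3: add {3} — 3 (Reacher) has 3→1.
A4 = A3; e.g. 4 (Reacher) has no edge into A3. Fixed point.
Reacher's winning region = {1, 2, 3, 6}.

1, 2, 3, 6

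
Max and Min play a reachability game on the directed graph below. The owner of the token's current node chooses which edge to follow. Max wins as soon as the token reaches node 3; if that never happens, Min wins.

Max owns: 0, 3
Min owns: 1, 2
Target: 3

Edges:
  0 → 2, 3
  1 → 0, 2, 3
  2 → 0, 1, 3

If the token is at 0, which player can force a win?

A0 = {3}
A1: add {0} — 0 (Max) has 0→3.
A2 = A1; e.g. 1 (Min) can still go to 2. Fixed point.
0 ∈ A1, so Max can force the target.

Max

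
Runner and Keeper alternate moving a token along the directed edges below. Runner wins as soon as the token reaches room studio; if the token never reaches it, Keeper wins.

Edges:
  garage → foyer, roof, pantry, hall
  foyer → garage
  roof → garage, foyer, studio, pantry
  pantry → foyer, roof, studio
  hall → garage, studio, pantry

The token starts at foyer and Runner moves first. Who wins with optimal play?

Keeper

Track states (vertex, player-to-move).
A0 = {(studio,Runner), (studio,Keeper)}
A1: add {(roof,Runner), (pantry,Runner), (hall,Runner)}.
A2 = A1; e.g. (garage,Runner) stays out. (foyer,Runner) never enters ⇒ Keeper avoids the target.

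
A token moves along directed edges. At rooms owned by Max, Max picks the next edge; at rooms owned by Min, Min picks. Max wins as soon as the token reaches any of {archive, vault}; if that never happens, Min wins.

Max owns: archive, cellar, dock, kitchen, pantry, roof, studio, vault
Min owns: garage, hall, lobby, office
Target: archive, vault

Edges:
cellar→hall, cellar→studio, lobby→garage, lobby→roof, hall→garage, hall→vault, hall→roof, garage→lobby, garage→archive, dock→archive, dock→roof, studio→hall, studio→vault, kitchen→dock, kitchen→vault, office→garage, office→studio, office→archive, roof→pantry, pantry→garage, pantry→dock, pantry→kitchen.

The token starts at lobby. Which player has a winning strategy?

A0 = {archive, vault}
A1: add {dock, kitchen, studio} — dock (Max) has dock→archive; studio (Max) has studio→vault; kitchen (Max) has kitchen→vault.
A2: add {cellar, pantry} — cellar (Max) has cellar→studio; pantry (Max) has pantry→dock.
A3: add {roof} — roof (Max) has roof→pantry.
A4 = A3; e.g. lobby (Min) can still go to garage. Fixed point.
lobby never enters the attractor, so Min can avoid the target forever.

Min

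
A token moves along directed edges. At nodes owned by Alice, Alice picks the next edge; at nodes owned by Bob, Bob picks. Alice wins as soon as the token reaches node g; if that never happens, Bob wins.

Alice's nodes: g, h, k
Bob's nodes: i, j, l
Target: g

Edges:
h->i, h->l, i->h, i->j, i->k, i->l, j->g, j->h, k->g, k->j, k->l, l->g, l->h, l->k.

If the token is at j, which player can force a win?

A0 = {g}
A1: add {k} — k (Alice) has k→g.
A2 = A1; e.g. h (Alice) has no edge into A1. Fixed point.
j never enters the attractor, so Bob can avoid the target forever.

Bob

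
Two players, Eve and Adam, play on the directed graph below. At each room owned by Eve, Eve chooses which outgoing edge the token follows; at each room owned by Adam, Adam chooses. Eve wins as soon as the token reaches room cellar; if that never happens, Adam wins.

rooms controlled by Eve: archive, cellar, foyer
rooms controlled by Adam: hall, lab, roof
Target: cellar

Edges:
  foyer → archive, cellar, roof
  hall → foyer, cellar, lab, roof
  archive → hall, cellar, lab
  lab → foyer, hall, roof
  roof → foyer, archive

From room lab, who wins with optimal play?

A0 = {cellar}
A1: add {archive, foyer} — foyer (Eve) has foyer→cellar; archive (Eve) has archive→cellar.
A2: add {roof} — roof (Adam): all of {foyer, archive} already in.
A3 = A2; e.g. hall (Adam) can still go to lab. Fixed point.
lab never enters the attractor, so Adam can avoid the target forever.

Adam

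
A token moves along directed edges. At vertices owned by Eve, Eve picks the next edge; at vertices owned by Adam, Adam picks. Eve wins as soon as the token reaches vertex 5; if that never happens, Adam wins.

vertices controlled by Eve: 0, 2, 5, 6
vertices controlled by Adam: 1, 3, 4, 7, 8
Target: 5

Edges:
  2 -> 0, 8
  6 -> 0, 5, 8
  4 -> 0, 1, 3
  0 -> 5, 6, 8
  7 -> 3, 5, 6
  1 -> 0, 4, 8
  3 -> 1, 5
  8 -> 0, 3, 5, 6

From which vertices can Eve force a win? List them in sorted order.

0, 2, 5, 6

A0 = {5}
A1: add {0, 6} — 0 (Eve) has 0→5; 6 (Eve) has 6→5.
A2: add {2} — 2 (Eve) has 2→0.
A3 = A2; e.g. 1 (Adam) can still go to 4. Fixed point.
Eve's winning region = {0, 2, 5, 6}.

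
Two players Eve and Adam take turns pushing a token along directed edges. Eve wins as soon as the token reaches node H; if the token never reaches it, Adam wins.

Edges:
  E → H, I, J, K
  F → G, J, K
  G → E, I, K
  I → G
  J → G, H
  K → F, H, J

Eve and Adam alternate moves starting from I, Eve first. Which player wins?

Track states (vertex, player-to-move).
A0 = {(H,Eve), (H,Adam)}
A1: add {(E,Eve), (J,Eve), (K,Eve)}.
A2 = A1; e.g. (E,Adam) stays out. (I,Eve) never enters ⇒ Adam avoids the target.

Adam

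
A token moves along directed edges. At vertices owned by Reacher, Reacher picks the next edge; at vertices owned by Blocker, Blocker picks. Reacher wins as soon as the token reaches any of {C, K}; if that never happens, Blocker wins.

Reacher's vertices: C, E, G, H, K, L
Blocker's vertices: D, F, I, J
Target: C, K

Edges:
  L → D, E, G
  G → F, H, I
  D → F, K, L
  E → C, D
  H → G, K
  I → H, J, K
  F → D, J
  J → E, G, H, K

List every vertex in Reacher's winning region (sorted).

C, E, G, H, I, J, K, L

A0 = {C, K}
A1: add {E, H} — E (Reacher) has E→C; H (Reacher) has H→K.
A2: add {G, L} — G (Reacher) has G→H; L (Reacher) has L→E.
A3: add {J} — J (Blocker): all of {E, G, H, K} already in.
A4: add {I} — I (Blocker): all of {H, J, K} already in.
A5 = A4; e.g. D (Blocker) can still go to F. Fixed point.
Reacher's winning region = {C, E, G, H, I, J, K, L}.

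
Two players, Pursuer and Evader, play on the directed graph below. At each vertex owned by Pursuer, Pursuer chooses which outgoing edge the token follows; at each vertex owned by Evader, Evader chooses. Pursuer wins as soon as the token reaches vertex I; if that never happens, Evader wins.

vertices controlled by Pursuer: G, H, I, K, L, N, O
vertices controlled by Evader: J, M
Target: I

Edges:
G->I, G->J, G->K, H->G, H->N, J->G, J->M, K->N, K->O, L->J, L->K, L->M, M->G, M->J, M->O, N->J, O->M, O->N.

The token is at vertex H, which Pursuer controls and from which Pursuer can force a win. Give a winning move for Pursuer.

G

A0 = {I}
A1: add {G} — G (Pursuer) has G→I.
A2: add {H} — H (Pursuer) has H→G.
A3 = A2; e.g. J (Evader) can still go to M. Fixed point.
From H, successor G is in the attractor (rank 1); the other successor N is not.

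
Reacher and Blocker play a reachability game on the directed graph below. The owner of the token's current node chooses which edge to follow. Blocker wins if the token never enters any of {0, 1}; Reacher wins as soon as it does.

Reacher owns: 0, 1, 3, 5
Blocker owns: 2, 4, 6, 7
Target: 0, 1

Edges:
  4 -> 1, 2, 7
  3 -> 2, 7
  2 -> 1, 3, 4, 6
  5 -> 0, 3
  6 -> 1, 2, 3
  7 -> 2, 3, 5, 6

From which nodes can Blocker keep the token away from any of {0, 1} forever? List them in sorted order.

2, 3, 4, 6, 7

A0 = {0, 1}
A1: add {5} — 5 (Reacher) has 5→0.
A2 = A1; e.g. 2 (Blocker) can still go to 3. Fixed point.
Reacher's attractor = {0, 1, 5}; Blocker avoids the target exactly from the complement.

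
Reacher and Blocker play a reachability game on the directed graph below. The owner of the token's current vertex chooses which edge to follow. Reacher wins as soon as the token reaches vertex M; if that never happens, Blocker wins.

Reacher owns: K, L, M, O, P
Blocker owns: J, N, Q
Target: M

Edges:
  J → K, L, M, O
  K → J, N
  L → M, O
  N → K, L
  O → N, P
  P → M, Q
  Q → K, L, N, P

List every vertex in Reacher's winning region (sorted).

A0 = {M}
A1: add {L, P} — L (Reacher) has L→M; P (Reacher) has P→M.
A2: add {O} — O (Reacher) has O→P.
A3 = A2; e.g. J (Blocker) can still go to K. Fixed point.
Reacher's winning region = {L, M, O, P}.

L, M, O, P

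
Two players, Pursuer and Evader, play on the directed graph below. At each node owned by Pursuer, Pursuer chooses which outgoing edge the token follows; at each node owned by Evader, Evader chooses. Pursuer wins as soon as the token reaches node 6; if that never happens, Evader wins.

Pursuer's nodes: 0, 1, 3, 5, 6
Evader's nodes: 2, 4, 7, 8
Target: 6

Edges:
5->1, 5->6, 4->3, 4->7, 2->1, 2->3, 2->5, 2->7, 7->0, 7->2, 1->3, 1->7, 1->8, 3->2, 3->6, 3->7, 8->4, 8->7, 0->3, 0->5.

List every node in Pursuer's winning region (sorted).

A0 = {6}
A1: add {3, 5} — 3 (Pursuer) has 3→6; 5 (Pursuer) has 5→6.
A2: add {0, 1} — 0 (Pursuer) has 0→3; 1 (Pursuer) has 1→3.
A3 = A2; e.g. 2 (Evader) can still go to 7. Fixed point.
Pursuer's winning region = {0, 1, 3, 5, 6}.

0, 1, 3, 5, 6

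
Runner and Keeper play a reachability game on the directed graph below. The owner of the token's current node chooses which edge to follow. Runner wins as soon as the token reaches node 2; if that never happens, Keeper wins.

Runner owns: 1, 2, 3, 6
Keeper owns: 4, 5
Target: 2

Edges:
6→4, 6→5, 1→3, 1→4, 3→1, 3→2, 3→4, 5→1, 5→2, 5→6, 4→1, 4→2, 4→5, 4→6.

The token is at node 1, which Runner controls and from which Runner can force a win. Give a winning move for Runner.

A0 = {2}
A1: add {3} — 3 (Runner) has 3→2.
A2: add {1} — 1 (Runner) has 1→3.
A3 = A2; e.g. 4 (Keeper) can still go to 5. Fixed point.
From 1, successor 3 is in the attractor (rank 1); the other successor 4 is not.

3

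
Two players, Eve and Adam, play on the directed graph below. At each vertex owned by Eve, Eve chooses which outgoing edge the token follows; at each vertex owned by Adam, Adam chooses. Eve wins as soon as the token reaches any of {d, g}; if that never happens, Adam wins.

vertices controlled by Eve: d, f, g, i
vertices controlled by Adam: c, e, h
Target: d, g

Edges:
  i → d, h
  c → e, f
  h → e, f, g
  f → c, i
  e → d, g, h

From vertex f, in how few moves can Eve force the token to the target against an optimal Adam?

2

A0 = {d, g}
A1: add {i} — i (Eve) has i→d.
A2: add {f} — f (Eve) has f→i.
A3 = A2; e.g. c (Adam) can still go to e. Fixed point.
f enters the attractor at level 2, so Eve can force the target in 2 moves from there.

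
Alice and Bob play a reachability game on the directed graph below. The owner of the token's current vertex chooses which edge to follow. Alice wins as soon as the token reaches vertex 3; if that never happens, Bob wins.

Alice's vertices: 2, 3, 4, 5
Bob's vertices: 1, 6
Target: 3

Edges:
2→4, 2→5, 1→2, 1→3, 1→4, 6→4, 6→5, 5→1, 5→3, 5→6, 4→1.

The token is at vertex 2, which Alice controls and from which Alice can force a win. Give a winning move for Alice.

A0 = {3}
A1: add {5} — 5 (Alice) has 5→3.
A2: add {2} — 2 (Alice) has 2→5.
A3 = A2; e.g. 1 (Bob) can still go to 4. Fixed point.
From 2, successor 5 is in the attractor (rank 1); the other successor 4 is not.

5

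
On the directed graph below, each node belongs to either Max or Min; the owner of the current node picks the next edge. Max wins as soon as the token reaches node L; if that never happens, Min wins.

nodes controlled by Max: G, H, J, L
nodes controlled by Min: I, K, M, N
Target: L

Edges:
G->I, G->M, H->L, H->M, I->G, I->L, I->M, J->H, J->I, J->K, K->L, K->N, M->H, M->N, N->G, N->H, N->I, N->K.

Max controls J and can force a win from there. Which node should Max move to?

H

A0 = {L}
A1: add {H} — H (Max) has H→L.
A2: add {J} — J (Max) has J→H.
A3 = A2; e.g. G (Max) has no edge into A2. Fixed point.
From J, successor H is in the attractor (rank 1); the other successors I, K are not.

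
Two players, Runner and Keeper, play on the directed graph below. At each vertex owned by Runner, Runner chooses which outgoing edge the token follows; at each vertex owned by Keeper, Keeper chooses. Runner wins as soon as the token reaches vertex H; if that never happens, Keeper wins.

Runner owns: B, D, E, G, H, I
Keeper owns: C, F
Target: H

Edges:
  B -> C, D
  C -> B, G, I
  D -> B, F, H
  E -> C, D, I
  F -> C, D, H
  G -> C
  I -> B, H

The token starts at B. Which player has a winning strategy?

A0 = {H}
A1: add {D, I} — D (Runner) has D→H; I (Runner) has I→H.
A2: add {B, E} — B (Runner) has B→D; E (Runner) has E→D.
A3 = A2; e.g. C (Keeper) can still go to G. Fixed point.
B ∈ A2, so Runner can force the target.

Runner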